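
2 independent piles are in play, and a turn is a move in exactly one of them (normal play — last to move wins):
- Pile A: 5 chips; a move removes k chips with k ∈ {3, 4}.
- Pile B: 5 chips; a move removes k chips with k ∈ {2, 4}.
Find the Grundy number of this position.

3

Build the Grundy sequence for pile A with g(k) = mex{g(k−s) : s ∈ {3, 4}, s ≤ k}:
k:     0  1  2  3  4  5
g(k):  0  0  0  1  1  1
So g(5) = 1.
Build the Grundy sequence for pile B with g(k) = mex{g(k−s) : s ∈ {2, 4}, s ≤ k}:
k:     0  1  2  3  4  5
g(k):  0  0  1  1  2  2
So g(5) = 2.
The value of a disjunctive sum is the nim-sum of the parts.
Combined value = 1 ⊕ 2 = 3.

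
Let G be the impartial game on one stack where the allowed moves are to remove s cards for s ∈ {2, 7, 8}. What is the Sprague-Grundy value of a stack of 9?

2

Compute g(0), g(1), … for moves {2, 7, 8}:
k:     0  1  2  3  4  5  6  7  8  9
g(k):  0  0  1  1  0  0  1  1  2  2
So g(9) = 2.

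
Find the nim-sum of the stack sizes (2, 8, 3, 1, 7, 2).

13

Compute the nim-sum pairwise:
2 XOR 8 = 10
10 XOR 3 = 9
9 XOR 1 = 8
8 XOR 7 = 15
15 XOR 2 = 13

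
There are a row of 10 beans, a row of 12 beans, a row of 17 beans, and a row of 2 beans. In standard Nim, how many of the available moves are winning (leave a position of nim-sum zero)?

In binary:
  01010  (10)
  01100  (12)
  10001  (17)
  00010  (2)
  -----
  10101  (21)
The overall nim-sum is X = 21. A row of size p has a winning move iff p XOR X < p (reduce it to p XOR X).
  10: 10 XOR 21 = 31 ≥ 10 — no move.
  12: 12 XOR 21 = 25 ≥ 12 — no move.
  17: 17 XOR 21 = 4 < 17 — winning move (to 4).
  2: 2 XOR 21 = 23 ≥ 2 — no move.
That gives 1 winning move.

1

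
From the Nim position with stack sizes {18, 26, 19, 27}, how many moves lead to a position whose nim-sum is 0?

0

Write each in binary and XOR column by column:
  10010  (18)
  11010  (26)
  10011  (19)
  11011  (27)
  -----
  00000  (0)
The nim-sum is already 0, so every move leaves a nonzero nim-sum — there are no winning moves.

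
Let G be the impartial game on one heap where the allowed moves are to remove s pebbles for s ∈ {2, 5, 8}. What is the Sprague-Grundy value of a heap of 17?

0

Build the Grundy sequence with g(k) = mex{g(k−s) : s ∈ {2, 5, 8}, s ≤ k}:
k:     0  1  2  3  4  5  6  7  8  9 10 11 12 13 14 15 16 17
g(k):  0  0  1  1  0  2  1  0  2  1  0  0  1  1  0  2  1  0
So g(17) = 0.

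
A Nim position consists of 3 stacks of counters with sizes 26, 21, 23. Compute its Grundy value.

24

Write each in binary and XOR column by column:
  11010  (26)
  10101  (21)
  10111  (23)
  -----
  11000  (24)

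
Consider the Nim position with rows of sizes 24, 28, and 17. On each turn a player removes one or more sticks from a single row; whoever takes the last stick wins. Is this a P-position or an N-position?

N-position

Compute the nim-sum pairwise:
24 XOR 28 = 4
4 XOR 17 = 21
The nim-sum is 21 ≠ 0, so this is an N-position: the player to move can win.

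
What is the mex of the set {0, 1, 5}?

2

The values 0, 1 are all present; 2 is the first non-negative integer missing from the set.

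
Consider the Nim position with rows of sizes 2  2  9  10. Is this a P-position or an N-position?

N-position

Write each in binary and XOR column by column:
  0010  (2)
  0010  (2)
  1001  (9)
  1010  (10)
  ----
  0011  (3)
The nim-sum is 3 ≠ 0, so this is an N-position: the player to move can win.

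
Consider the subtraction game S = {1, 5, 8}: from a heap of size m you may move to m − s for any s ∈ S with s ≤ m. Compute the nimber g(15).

Grundy values for subtraction set {1, 5, 8}:
k:     0  1  2  3  4  5  6  7  8  9 10 11 12 13 14 15
g(k):  0  1  0  1  0  1  0  1  2  3  2  3  2  0  1  0
So g(15) = 0.

0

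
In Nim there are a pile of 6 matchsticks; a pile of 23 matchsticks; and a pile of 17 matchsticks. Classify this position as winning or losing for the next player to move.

Nim-sum: 6 ⊕ 23 ⊕ 17 = 0.
The nim-sum is 0, so this is a P-position: the player to move is in a losing position under optimal play.

Losing position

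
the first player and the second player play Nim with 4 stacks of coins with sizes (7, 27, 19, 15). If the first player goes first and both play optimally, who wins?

the second player wins

Compute the nim-sum pairwise:
7 ^ 27 = 28
28 ^ 19 = 15
15 ^ 15 = 0
The nim-sum is 0, so this is a P-position: the player to move is in a losing position under optimal play; the first player is about to move from it and so loses — the second player wins.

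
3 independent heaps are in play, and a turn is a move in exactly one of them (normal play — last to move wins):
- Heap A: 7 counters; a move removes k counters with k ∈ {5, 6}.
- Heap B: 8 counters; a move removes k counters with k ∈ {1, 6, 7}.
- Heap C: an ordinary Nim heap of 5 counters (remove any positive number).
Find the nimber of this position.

6

For heap A, compute g(0), g(1), … with moves {5, 6}:
g(0) = mex{} = 0
g(1) = mex{} = 0
g(2) = mex{} = 0
g(3) = mex{} = 0
g(4) = mex{} = 0
g(5) = mex{0} = 1
g(6) = mex{0} = 1
g(7) = mex{0} = 1
So g(7) = 1.
Grundy values for heap B (subtraction set {1, 6, 7}):
k:     0  1  2  3  4  5  6  7  8
g(k):  0  1  0  1  0  1  2  3  2
So g(8) = 2.
Heap C is a plain Nim heap of size 5, so its Grundy value is 5.
The value of a disjunctive sum is the nim-sum of the parts.
Combined value = 1 ⊕ 2 ⊕ 5 = 6.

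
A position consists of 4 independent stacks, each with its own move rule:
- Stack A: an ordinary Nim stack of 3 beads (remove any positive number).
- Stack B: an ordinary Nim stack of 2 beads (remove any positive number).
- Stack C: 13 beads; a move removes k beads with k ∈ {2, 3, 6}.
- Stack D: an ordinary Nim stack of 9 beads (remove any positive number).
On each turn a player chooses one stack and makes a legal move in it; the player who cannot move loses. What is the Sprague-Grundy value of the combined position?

Stack A is a plain Nim stack of size 3, so its Grundy value is 3.
Stack B is a plain Nim stack of size 2, so its Grundy value is 2.
Grundy values for stack C (subtraction set {2, 3, 6}):
k:     0  1  2  3  4  5  6  7  8  9 10 11 12 13
g(k):  0  0  1  1  2  0  3  1  2  0  0  1  1  2
So g(13) = 2.
Stack D is a plain Nim stack of size 9, so its Grundy value is 9.
By the Sprague-Grundy theorem, the Grundy value of a sum of independent games is the XOR of the component values.
Combined value = 3 XOR 2 XOR 2 XOR 9 = 10.

10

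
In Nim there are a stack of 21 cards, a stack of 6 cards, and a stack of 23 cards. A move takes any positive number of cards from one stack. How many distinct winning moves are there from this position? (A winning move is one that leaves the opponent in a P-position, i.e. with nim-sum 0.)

Compute the nim-sum pairwise:
21 ⊕ 6 = 19
19 ⊕ 23 = 4
The overall nim-sum is X = 4. A stack of size p has a winning move iff p XOR X < p (reduce it to p XOR X).
  21: 21 XOR 4 = 17 < 21 — winning move (to 17).
  6: 6 XOR 4 = 2 < 6 — winning move (to 2).
  23: 23 XOR 4 = 19 < 23 — winning move (to 19).
That gives 3 winning moves.

3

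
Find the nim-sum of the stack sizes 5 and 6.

3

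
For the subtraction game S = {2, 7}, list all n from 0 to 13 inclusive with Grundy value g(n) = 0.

0, 1, 4, 5, 9, 10, 13

Build the Grundy sequence with g(k) = mex{g(k−s) : s ∈ {2, 7}, s ≤ k}:
k:     0  1  2  3  4  5  6  7  8  9 10 11 12 13
g(k):  0  0  1  1  0  0  1  1  2  0  0  1  1  0
The P-positions (g = 0) in 0..13 are 0, 1, 4, 5, 9, 10, 13.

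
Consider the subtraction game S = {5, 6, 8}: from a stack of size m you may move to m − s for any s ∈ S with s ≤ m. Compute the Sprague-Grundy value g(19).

Compute g(0), g(1), … for moves {5, 6, 8}:
k:     0  1  2  3  4  5  6  7  8  9 10 11 12 13 14 15 16 17 18 19
g(k):  0  0  0  0  0  1  1  1  1  1  2  2  2  0  0  0  0  0  1  1
So g(19) = 1.

1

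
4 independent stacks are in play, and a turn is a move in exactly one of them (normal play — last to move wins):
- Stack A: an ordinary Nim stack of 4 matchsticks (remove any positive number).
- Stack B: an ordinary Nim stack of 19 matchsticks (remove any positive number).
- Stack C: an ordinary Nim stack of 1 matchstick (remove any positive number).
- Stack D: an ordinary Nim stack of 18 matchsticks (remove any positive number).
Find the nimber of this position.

4

Stack A is a plain Nim stack of size 4, so its Grundy value is 4.
Stack B is a plain Nim stack of size 19, so its Grundy value is 19.
Stack C is a plain Nim stack of size 1, so its Grundy value is 1.
Stack D is a plain Nim stack of size 18, so its Grundy value is 18.
By the Sprague-Grundy theorem, the Grundy value of a sum of independent games is the XOR of the component values.
Combined value = 4 ⊕ 19 ⊕ 1 ⊕ 18 = 4.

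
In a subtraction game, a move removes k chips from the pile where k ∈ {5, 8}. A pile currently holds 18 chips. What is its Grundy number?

Build the Grundy sequence with g(k) = mex{g(k−s) : s ∈ {5, 8}, s ≤ k}:
k:     0  1  2  3  4  5  6  7  8  9 10 11 12 13 14 15 16 17 18
g(k):  0  0  0  0  0  1  1  1  1  1  2  2  2  0  0  0  0  0  1
So g(18) = 1.

1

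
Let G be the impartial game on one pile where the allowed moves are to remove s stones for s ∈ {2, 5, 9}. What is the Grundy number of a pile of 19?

2

Compute g(0), g(1), … for moves {2, 5, 9}:
k:     0  1  2  3  4  5  6  7  8  9 10 11 12 13 14 15 16 17 18 19
g(k):  0  0  1  1  0  2  1  0  0  1  1  0  2  1  0  0  1  1  0  2
So g(19) = 2.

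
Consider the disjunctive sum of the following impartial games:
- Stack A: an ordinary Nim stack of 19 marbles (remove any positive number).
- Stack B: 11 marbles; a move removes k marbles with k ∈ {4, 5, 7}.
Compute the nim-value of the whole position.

19

Stack A is a plain Nim stack of size 19, so its Grundy value is 19.
Grundy values for stack B (subtraction set {4, 5, 7}):
g(0) = mex{} = 0
g(1) = mex{} = 0
g(2) = mex{} = 0
g(3) = mex{} = 0
g(4) = mex{0} = 1
g(5) = mex{0} = 1
g(6) = mex{0} = 1
g(7) = mex{0} = 1
g(8) = mex{0,1} = 2
g(9) = mex{0,1} = 2
g(10) = mex{0,1} = 2
g(11) = mex{1} = 0
So g(11) = 0.
The value of a disjunctive sum is the nim-sum of the parts.
Combined value = 19 ⊕ 0 = 19.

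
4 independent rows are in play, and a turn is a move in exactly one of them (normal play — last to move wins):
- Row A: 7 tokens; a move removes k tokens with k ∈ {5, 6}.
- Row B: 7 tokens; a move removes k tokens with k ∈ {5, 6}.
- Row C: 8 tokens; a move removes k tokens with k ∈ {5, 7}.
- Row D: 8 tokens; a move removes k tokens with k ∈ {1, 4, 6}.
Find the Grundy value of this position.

0

Grundy values for row A (subtraction set {5, 6}):
g(0) = mex{} = 0
g(1) = mex{} = 0
g(2) = mex{} = 0
g(3) = mex{} = 0
g(4) = mex{} = 0
g(5) = mex{0} = 1
g(6) = mex{0} = 1
g(7) = mex{0} = 1
So g(7) = 1.
For row B, compute g(0), g(1), … with moves {5, 6}:
g(0) = mex{} = 0
g(1) = mex{} = 0
g(2) = mex{} = 0
g(3) = mex{} = 0
g(4) = mex{} = 0
g(5) = mex{0} = 1
g(6) = mex{0} = 1
g(7) = mex{0} = 1
So g(7) = 1.
For row C, compute g(0), g(1), … with moves {5, 7}:
k:     0  1  2  3  4  5  6  7  8
g(k):  0  0  0  0  0  1  1  1  1
So g(8) = 1.
For row D, compute g(0), g(1), … with moves {1, 4, 6}:
g(0) = mex{} = 0
g(1) = mex{0} = 1
g(2) = mex{1} = 0
g(3) = mex{0} = 1
g(4) = mex{0,1} = 2
g(5) = mex{1,2} = 0
g(6) = mex{0} = 1
g(7) = mex{1} = 0
g(8) = mex{0,2} = 1
So g(8) = 1.
The value of a disjunctive sum is the nim-sum of the parts.
Combined value = 1 XOR 1 XOR 1 XOR 1 = 0.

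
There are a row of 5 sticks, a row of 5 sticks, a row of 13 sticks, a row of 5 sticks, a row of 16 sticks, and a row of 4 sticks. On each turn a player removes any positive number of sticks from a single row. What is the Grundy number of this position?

Compute the nim-sum pairwise:
5 ⊕ 5 = 0
0 ⊕ 13 = 13
13 ⊕ 5 = 8
8 ⊕ 16 = 24
24 ⊕ 4 = 28

28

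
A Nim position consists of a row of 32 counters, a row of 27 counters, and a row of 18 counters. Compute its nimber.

41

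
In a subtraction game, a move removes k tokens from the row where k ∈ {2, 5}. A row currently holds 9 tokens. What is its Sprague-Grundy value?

Build the Grundy sequence with g(k) = mex{g(k−s) : s ∈ {2, 5}, s ≤ k}:
k:     0  1  2  3  4  5  6  7  8  9
g(k):  0  0  1  1  0  2  1  0  0  1
So g(9) = 1.

1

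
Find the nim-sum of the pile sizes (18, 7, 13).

24

In binary:
  10010  (18)
  00111  (7)
  01101  (13)
  -----
  11000  (24)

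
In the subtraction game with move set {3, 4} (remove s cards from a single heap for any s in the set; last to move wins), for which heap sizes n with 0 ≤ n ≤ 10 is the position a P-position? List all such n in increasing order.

0, 1, 2, 7, 8, 9

Grundy values for subtraction set {3, 4}:
g(0) = mex{} = 0
g(1) = mex{} = 0
g(2) = mex{} = 0
g(3) = mex{0} = 1
g(4) = mex{0} = 1
g(5) = mex{0} = 1
g(6) = mex{0,1} = 2
g(7) = mex{1} = 0
g(8) = mex{1} = 0
g(9) = mex{1,2} = 0
g(10) = mex{0,2} = 1
The P-positions (g = 0) in 0..10 are 0, 1, 2, 7, 8, 9.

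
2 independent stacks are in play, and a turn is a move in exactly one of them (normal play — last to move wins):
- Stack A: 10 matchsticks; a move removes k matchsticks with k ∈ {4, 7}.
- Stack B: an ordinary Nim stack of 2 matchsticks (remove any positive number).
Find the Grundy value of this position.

0

Build the Grundy sequence for stack A with g(k) = mex{g(k−s) : s ∈ {4, 7}, s ≤ k}:
g(0) = mex{} = 0
g(1) = mex{} = 0
g(2) = mex{} = 0
g(3) = mex{} = 0
g(4) = mex{0} = 1
g(5) = mex{0} = 1
g(6) = mex{0} = 1
g(7) = mex{0} = 1
g(8) = mex{0,1} = 2
g(9) = mex{0,1} = 2
g(10) = mex{0,1} = 2
So g(10) = 2.
Stack B is a plain Nim stack of size 2, so its Grundy value is 2.
By the Sprague-Grundy theorem, the Grundy value of a sum of independent games is the XOR of the component values.
Combined value = 2 XOR 2 = 0.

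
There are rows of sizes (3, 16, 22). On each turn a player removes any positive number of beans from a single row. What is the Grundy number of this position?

5

Bitwise XOR of the heap sizes:
  00011  (3)
  10000  (16)
  10110  (22)
  -----
  00101  (5)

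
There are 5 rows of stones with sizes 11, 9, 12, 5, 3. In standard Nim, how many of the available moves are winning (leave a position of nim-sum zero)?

Nim-sum: 11 ^ 9 ^ 12 ^ 5 ^ 3 = 8.
The overall nim-sum is X = 8. A row of size p has a winning move iff p XOR X < p (reduce it to p XOR X).
  11: 11 XOR 8 = 3 < 11 — winning move (to 3).
  9: 9 XOR 8 = 1 < 9 — winning move (to 1).
  12: 12 XOR 8 = 4 < 12 — winning move (to 4).
  5: 5 XOR 8 = 13 ≥ 5 — no move.
  3: 3 XOR 8 = 11 ≥ 3 — no move.
That gives 3 winning moves.

3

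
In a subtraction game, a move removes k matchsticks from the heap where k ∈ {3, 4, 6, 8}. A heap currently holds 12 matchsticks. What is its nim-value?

0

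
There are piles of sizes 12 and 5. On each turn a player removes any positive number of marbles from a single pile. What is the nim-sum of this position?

Compute the nim-sum pairwise:
12 ^ 5 = 9

9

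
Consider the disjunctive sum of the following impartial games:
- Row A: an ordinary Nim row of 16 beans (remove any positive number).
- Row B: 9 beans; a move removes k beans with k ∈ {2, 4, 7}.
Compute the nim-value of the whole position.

Row A is a plain Nim row of size 16, so its Grundy value is 16.
Grundy values for row B (subtraction set {2, 4, 7}):
g(0) = mex{} = 0
g(1) = mex{} = 0
g(2) = mex{0} = 1
g(3) = mex{0} = 1
g(4) = mex{0,1} = 2
g(5) = mex{0,1} = 2
g(6) = mex{1,2} = 0
g(7) = mex{0,1,2} = 3
g(8) = mex{0,2} = 1
g(9) = mex{1,2,3} = 0
So g(9) = 0.
The value of a disjunctive sum is the nim-sum of the parts.
Combined value = 16 XOR 0 = 16.

16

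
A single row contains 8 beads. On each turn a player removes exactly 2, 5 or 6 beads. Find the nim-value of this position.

0

Grundy values for subtraction set {2, 5, 6}:
k:     0  1  2  3  4  5  6  7  8
g(k):  0  0  1  1  0  2  1  3  0
So g(8) = 0.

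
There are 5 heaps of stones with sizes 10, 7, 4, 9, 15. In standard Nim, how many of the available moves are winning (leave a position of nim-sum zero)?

3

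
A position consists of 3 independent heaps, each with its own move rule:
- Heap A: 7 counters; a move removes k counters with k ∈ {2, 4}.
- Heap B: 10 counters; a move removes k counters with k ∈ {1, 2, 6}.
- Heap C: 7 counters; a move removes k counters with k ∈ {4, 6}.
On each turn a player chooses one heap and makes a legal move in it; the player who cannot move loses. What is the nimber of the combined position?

1

Build the Grundy sequence for heap A with g(k) = mex{g(k−s) : s ∈ {2, 4}, s ≤ k}:
k:     0  1  2  3  4  5  6  7
g(k):  0  0  1  1  2  2  0  0
So g(7) = 0.
Build the Grundy sequence for heap B with g(k) = mex{g(k−s) : s ∈ {1, 2, 6}, s ≤ k}:
k:     0  1  2  3  4  5  6  7  8  9 10
g(k):  0  1  2  0  1  2  3  0  1  2  0
So g(10) = 0.
Build the Grundy sequence for heap C with g(k) = mex{g(k−s) : s ∈ {4, 6}, s ≤ k}:
k:     0  1  2  3  4  5  6  7
g(k):  0  0  0  0  1  1  1  1
So g(7) = 1.
The value of a disjunctive sum is the nim-sum of the parts.
Combined value = 0 ⊕ 0 ⊕ 1 = 1.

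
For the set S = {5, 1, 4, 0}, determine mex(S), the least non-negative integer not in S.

2

The values 0, 1 are all present; 2 is the first non-negative integer missing from the set.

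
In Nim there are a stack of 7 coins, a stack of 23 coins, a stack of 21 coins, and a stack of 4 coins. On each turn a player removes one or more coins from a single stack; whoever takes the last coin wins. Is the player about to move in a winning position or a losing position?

Bitwise XOR of the heap sizes:
  00111  (7)
  10111  (23)
  10101  (21)
  00100  (4)
  -----
  00001  (1)
The nim-sum is 1 ≠ 0, so this is an N-position: the player to move can win.

Winning position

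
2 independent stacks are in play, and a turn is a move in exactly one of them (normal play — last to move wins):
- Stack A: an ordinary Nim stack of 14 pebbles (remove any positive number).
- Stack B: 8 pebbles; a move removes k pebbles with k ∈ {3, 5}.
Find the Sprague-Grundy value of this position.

Stack A is a plain Nim stack of size 14, so its Grundy value is 14.
For stack B, compute g(0), g(1), … with moves {3, 5}:
k:     0  1  2  3  4  5  6  7  8
g(k):  0  0  0  1  1  1  2  2  0
So g(8) = 0.
The value of a disjunctive sum is the nim-sum of the parts.
Combined value = 14 ⊕ 0 = 14.

14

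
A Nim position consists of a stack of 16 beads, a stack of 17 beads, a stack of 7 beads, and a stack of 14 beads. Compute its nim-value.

8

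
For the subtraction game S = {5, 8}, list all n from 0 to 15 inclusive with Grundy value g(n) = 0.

Build the Grundy sequence with g(k) = mex{g(k−s) : s ∈ {5, 8}, s ≤ k}:
k:     0  1  2  3  4  5  6  7  8  9 10 11 12 13 14 15
g(k):  0  0  0  0  0  1  1  1  1  1  2  2  2  0  0  0
The P-positions (g = 0) in 0..15 are 0, 1, 2, 3, 4, 13, 14, 15.

0, 1, 2, 3, 4, 13, 14, 15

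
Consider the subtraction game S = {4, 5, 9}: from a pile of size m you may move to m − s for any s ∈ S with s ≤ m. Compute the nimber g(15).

Grundy values for subtraction set {4, 5, 9}:
k:     0  1  2  3  4  5  6  7  8  9 10 11 12 13 14 15
g(k):  0  0  0  0  1  1  1  1  2  2  2  2  3  0  0  0
So g(15) = 0.

0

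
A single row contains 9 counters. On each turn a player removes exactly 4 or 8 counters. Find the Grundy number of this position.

2

Compute g(0), g(1), … for moves {4, 8}:
k:     0  1  2  3  4  5  6  7  8  9
g(k):  0  0  0  0  1  1  1  1  2  2
So g(9) = 2.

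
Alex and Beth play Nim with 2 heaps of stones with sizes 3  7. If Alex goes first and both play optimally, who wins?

Alex wins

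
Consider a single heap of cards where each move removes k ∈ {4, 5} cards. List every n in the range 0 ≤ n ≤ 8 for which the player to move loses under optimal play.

0, 1, 2, 3

Compute g(0), g(1), … for moves {4, 5}:
k:     0  1  2  3  4  5  6  7  8
g(k):  0  0  0  0  1  1  1  1  2
The P-positions (g = 0) in 0..8 are 0, 1, 2, 3.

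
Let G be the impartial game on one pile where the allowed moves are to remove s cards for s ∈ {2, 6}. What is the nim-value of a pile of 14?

Build the Grundy sequence with g(k) = mex{g(k−s) : s ∈ {2, 6}, s ≤ k}:
g(0) = mex{} = 0
g(1) = mex{} = 0
g(2) = mex{0} = 1
g(3) = mex{0} = 1
g(4) = mex{1} = 0
g(5) = mex{1} = 0
g(6) = mex{0} = 1
g(7) = mex{0} = 1
g(8) = mex{1} = 0
g(9) = mex{1} = 0
g(10) = mex{0} = 1
g(11) = mex{0} = 1
g(12) = mex{1} = 0
g(13) = mex{1} = 0
g(14) = mex{0} = 1
So g(14) = 1.

1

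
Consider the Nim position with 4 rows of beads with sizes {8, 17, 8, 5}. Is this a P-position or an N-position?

N-position

Compute the nim-sum pairwise:
8 ⊕ 17 = 25
25 ⊕ 8 = 17
17 ⊕ 5 = 20
The nim-sum is 20 ≠ 0, so this is an N-position: the player to move can win.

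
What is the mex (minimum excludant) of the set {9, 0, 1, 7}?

2

The values 0, 1 are all present; 2 is the first non-negative integer missing from the set.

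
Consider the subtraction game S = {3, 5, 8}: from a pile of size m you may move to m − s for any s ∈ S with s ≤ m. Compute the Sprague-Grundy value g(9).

3

Compute g(0), g(1), … for moves {3, 5, 8}:
k:     0  1  2  3  4  5  6  7  8  9
g(k):  0  0  0  1  1  1  2  2  2  3
So g(9) = 3.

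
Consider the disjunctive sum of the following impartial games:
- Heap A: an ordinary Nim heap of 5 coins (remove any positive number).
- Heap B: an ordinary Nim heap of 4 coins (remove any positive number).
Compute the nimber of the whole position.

Heap A is a plain Nim heap of size 5, so its Grundy value is 5.
Heap B is a plain Nim heap of size 4, so its Grundy value is 4.
The value of a disjunctive sum is the nim-sum of the parts.
Combined value = 5 XOR 4 = 1.

1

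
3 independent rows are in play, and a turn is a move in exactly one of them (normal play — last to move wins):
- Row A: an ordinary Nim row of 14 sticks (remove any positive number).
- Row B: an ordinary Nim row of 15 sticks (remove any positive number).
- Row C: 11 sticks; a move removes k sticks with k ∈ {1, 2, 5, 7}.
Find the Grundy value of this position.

Row A is a plain Nim row of size 14, so its Grundy value is 14.
Row B is a plain Nim row of size 15, so its Grundy value is 15.
Build the Grundy sequence for row C with g(k) = mex{g(k−s) : s ∈ {1, 2, 5, 7}, s ≤ k}:
g(0) = mex{} = 0
g(1) = mex{0} = 1
g(2) = mex{0,1} = 2
g(3) = mex{1,2} = 0
g(4) = mex{0,2} = 1
g(5) = mex{0,1} = 2
g(6) = mex{1,2} = 0
g(7) = mex{0,2} = 1
g(8) = mex{0,1} = 2
g(9) = mex{1,2} = 0
g(10) = mex{0,2} = 1
g(11) = mex{0,1} = 2
So g(11) = 2.
The value of a disjunctive sum is the nim-sum of the parts.
Combined value = 14 ⊕ 15 ⊕ 2 = 3.

3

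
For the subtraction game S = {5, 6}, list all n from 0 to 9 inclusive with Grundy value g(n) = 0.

0, 1, 2, 3, 4

Build the Grundy sequence with g(k) = mex{g(k−s) : s ∈ {5, 6}, s ≤ k}:
k:     0  1  2  3  4  5  6  7  8  9
g(k):  0  0  0  0  0  1  1  1  1  1
The P-positions (g = 0) in 0..9 are 0, 1, 2, 3, 4.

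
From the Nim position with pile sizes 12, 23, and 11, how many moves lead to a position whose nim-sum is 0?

1

Compute the nim-sum pairwise:
12 ⊕ 23 = 27
27 ⊕ 11 = 16
The overall nim-sum is X = 16. A pile of size p has a winning move iff p XOR X < p (reduce it to p XOR X).
  12: 12 XOR 16 = 28 ≥ 12 — no move.
  23: 23 XOR 16 = 7 < 23 — winning move (to 7).
  11: 11 XOR 16 = 27 ≥ 11 — no move.
That gives 1 winning move.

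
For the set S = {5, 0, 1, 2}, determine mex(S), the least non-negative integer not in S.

3

The values 0, 1, 2 are all present; 3 is the first non-negative integer missing from the set.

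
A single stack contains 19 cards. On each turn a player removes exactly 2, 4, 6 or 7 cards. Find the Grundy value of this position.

0

Build the Grundy sequence with g(k) = mex{g(k−s) : s ∈ {2, 4, 6, 7}, s ≤ k}:
k:     0  1  2  3  4  5  6  7  8  9 10 11 12 13 14 15 16 17 18 19
g(k):  0  0  1  1  2  2  3  3  4  0  0  1  1  2  2  3  3  4  0  0
So g(19) = 0.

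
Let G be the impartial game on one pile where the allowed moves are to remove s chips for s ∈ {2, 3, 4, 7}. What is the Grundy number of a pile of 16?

Grundy values for subtraction set {2, 3, 4, 7}:
k:     0  1  2  3  4  5  6  7  8  9 10 11 12 13 14 15 16
g(k):  0  0  1  1  2  2  0  3  1  4  2  0  0  1  1  2  2
So g(16) = 2.

2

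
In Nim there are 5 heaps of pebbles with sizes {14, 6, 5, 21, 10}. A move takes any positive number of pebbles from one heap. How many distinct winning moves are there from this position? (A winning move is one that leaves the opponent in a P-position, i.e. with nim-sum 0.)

1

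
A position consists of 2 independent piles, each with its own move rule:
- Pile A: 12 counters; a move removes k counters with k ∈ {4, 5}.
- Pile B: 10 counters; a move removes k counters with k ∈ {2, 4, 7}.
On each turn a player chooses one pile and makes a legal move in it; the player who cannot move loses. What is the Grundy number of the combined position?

Grundy values for pile A (subtraction set {4, 5}):
g(0) = mex{} = 0
g(1) = mex{} = 0
g(2) = mex{} = 0
g(3) = mex{} = 0
g(4) = mex{0} = 1
g(5) = mex{0} = 1
g(6) = mex{0} = 1
g(7) = mex{0} = 1
g(8) = mex{0,1} = 2
g(9) = mex{1} = 0
g(10) = mex{1} = 0
g(11) = mex{1} = 0
g(12) = mex{1,2} = 0
So g(12) = 0.
Grundy values for pile B (subtraction set {2, 4, 7}):
g(0) = mex{} = 0
g(1) = mex{} = 0
g(2) = mex{0} = 1
g(3) = mex{0} = 1
g(4) = mex{0,1} = 2
g(5) = mex{0,1} = 2
g(6) = mex{1,2} = 0
g(7) = mex{0,1,2} = 3
g(8) = mex{0,2} = 1
g(9) = mex{1,2,3} = 0
g(10) = mex{0,1} = 2
So g(10) = 2.
By the Sprague-Grundy theorem, the Grundy value of a sum of independent games is the XOR of the component values.
Combined value = 0 XOR 2 = 2.

2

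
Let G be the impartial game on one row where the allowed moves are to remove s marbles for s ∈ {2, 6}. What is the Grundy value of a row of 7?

1

Compute g(0), g(1), … for moves {2, 6}:
g(0) = mex{} = 0
g(1) = mex{} = 0
g(2) = mex{0} = 1
g(3) = mex{0} = 1
g(4) = mex{1} = 0
g(5) = mex{1} = 0
g(6) = mex{0} = 1
g(7) = mex{0} = 1
So g(7) = 1.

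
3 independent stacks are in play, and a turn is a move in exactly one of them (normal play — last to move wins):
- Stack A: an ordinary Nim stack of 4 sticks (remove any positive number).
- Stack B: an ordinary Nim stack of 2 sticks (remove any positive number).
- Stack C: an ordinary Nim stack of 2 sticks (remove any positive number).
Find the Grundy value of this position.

Stack A is a plain Nim stack of size 4, so its Grundy value is 4.
Stack B is a plain Nim stack of size 2, so its Grundy value is 2.
Stack C is a plain Nim stack of size 2, so its Grundy value is 2.
By the Sprague-Grundy theorem, the Grundy value of a sum of independent games is the XOR of the component values.
Combined value = 4 XOR 2 XOR 2 = 4.

4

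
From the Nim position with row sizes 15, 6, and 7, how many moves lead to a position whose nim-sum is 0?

Compute the nim-sum pairwise:
15 XOR 6 = 9
9 XOR 7 = 14
The overall nim-sum is X = 14. A row of size p has a winning move iff p XOR X < p (reduce it to p XOR X).
  15: 15 XOR 14 = 1 < 15 — winning move (to 1).
  6: 6 XOR 14 = 8 ≥ 6 — no move.
  7: 7 XOR 14 = 9 ≥ 7 — no move.
That gives 1 winning move.

1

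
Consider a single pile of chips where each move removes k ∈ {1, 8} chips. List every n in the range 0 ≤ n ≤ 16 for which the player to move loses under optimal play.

Build the Grundy sequence with g(k) = mex{g(k−s) : s ∈ {1, 8}, s ≤ k}:
k:     0  1  2  3  4  5  6  7  8  9 10 11 12 13 14 15 16
g(k):  0  1  0  1  0  1  0  1  2  0  1  0  1  0  1  0  1
The P-positions (g = 0) in 0..16 are 0, 2, 4, 6, 9, 11, 13, 15.

0, 2, 4, 6, 9, 11, 13, 15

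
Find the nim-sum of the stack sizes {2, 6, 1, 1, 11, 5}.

10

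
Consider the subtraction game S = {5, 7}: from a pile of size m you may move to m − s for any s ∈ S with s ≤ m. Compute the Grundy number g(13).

0

Build the Grundy sequence with g(k) = mex{g(k−s) : s ∈ {5, 7}, s ≤ k}:
g(0) = mex{} = 0
g(1) = mex{} = 0
g(2) = mex{} = 0
g(3) = mex{} = 0
g(4) = mex{} = 0
g(5) = mex{0} = 1
g(6) = mex{0} = 1
g(7) = mex{0} = 1
g(8) = mex{0} = 1
g(9) = mex{0} = 1
g(10) = mex{0,1} = 2
g(11) = mex{0,1} = 2
g(12) = mex{1} = 0
g(13) = mex{1} = 0
So g(13) = 0.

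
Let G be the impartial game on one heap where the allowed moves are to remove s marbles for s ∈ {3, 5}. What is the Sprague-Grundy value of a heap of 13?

1

Grundy values for subtraction set {3, 5}:
g(0) = mex{} = 0
g(1) = mex{} = 0
g(2) = mex{} = 0
g(3) = mex{0} = 1
g(4) = mex{0} = 1
g(5) = mex{0} = 1
g(6) = mex{0,1} = 2
g(7) = mex{0,1} = 2
g(8) = mex{1} = 0
g(9) = mex{1,2} = 0
g(10) = mex{1,2} = 0
g(11) = mex{0,2} = 1
g(12) = mex{0,2} = 1
g(13) = mex{0} = 1
So g(13) = 1.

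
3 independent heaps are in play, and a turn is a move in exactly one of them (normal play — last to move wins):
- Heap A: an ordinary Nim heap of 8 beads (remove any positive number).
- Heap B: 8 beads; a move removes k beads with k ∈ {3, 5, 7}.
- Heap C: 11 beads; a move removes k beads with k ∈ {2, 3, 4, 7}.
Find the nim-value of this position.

10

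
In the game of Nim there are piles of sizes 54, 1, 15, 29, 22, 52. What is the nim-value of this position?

Compute the nim-sum pairwise:
54 XOR 1 = 55
55 XOR 15 = 56
56 XOR 29 = 37
37 XOR 22 = 51
51 XOR 52 = 7

7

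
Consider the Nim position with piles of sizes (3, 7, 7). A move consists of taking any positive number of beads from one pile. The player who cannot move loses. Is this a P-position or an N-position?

In binary:
  011  (3)
  111  (7)
  111  (7)
  ---
  011  (3)
The nim-sum is 3 ≠ 0, so this is an N-position: the player to move can win.

N-position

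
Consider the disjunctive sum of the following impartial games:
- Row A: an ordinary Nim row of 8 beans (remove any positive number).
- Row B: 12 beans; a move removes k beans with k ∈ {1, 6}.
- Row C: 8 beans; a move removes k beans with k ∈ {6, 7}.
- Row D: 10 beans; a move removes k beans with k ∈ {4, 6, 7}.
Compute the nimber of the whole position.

Row A is a plain Nim row of size 8, so its Grundy value is 8.
For row B, compute g(0), g(1), … with moves {1, 6}:
g(0) = mex{} = 0
g(1) = mex{0} = 1
g(2) = mex{1} = 0
g(3) = mex{0} = 1
g(4) = mex{1} = 0
g(5) = mex{0} = 1
g(6) = mex{0,1} = 2
g(7) = mex{1,2} = 0
g(8) = mex{0} = 1
g(9) = mex{1} = 0
g(10) = mex{0} = 1
g(11) = mex{1} = 0
g(12) = mex{0,2} = 1
So g(12) = 1.
Build the Grundy sequence for row C with g(k) = mex{g(k−s) : s ∈ {6, 7}, s ≤ k}:
g(0) = mex{} = 0
g(1) = mex{} = 0
g(2) = mex{} = 0
g(3) = mex{} = 0
g(4) = mex{} = 0
g(5) = mex{} = 0
g(6) = mex{0} = 1
g(7) = mex{0} = 1
g(8) = mex{0} = 1
So g(8) = 1.
Grundy values for row D (subtraction set {4, 6, 7}):
k:     0  1  2  3  4  5  6  7  8  9 10
g(k):  0  0  0  0  1  1  1  1  2  2  2
So g(10) = 2.
The value of a disjunctive sum is the nim-sum of the parts.
Combined value = 8 XOR 1 XOR 1 XOR 2 = 10.

10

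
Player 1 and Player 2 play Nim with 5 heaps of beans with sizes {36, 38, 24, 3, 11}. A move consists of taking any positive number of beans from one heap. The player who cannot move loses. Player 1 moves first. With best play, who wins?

Player 1 wins

Bitwise XOR of the heap sizes:
  100100  (36)
  100110  (38)
  011000  (24)
  000011  (3)
  001011  (11)
  ------
  010010  (18)
The nim-sum is 18 ≠ 0, so this is an N-position: the player to move can win; Player 1 has a winning move.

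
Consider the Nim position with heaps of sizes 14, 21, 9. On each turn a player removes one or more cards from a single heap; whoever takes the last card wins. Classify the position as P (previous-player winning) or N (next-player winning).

N-position

Nim-sum: 14 ⊕ 21 ⊕ 9 = 18.
The nim-sum is 18 ≠ 0, so this is an N-position: the player to move can win.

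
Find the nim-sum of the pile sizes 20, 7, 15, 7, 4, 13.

18

Compute the nim-sum pairwise:
20 ^ 7 = 19
19 ^ 15 = 28
28 ^ 7 = 27
27 ^ 4 = 31
31 ^ 13 = 18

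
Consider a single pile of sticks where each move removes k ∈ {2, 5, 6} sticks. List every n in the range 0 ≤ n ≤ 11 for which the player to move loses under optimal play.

0, 1, 4, 8, 11

Compute g(0), g(1), … for moves {2, 5, 6}:
g(0) = mex{} = 0
g(1) = mex{} = 0
g(2) = mex{0} = 1
g(3) = mex{0} = 1
g(4) = mex{1} = 0
g(5) = mex{0,1} = 2
g(6) = mex{0} = 1
g(7) = mex{0,1,2} = 3
g(8) = mex{1} = 0
g(9) = mex{0,1,3} = 2
g(10) = mex{0,2} = 1
g(11) = mex{1,2} = 0
The P-positions (g = 0) in 0..11 are 0, 1, 4, 8, 11.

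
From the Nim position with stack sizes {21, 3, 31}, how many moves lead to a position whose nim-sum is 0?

1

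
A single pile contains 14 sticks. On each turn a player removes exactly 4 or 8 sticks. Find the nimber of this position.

Compute g(0), g(1), … for moves {4, 8}:
g(0) = mex{} = 0
g(1) = mex{} = 0
g(2) = mex{} = 0
g(3) = mex{} = 0
g(4) = mex{0} = 1
g(5) = mex{0} = 1
g(6) = mex{0} = 1
g(7) = mex{0} = 1
g(8) = mex{0,1} = 2
g(9) = mex{0,1} = 2
g(10) = mex{0,1} = 2
g(11) = mex{0,1} = 2
g(12) = mex{1,2} = 0
g(13) = mex{1,2} = 0
g(14) = mex{1,2} = 0
So g(14) = 0.

0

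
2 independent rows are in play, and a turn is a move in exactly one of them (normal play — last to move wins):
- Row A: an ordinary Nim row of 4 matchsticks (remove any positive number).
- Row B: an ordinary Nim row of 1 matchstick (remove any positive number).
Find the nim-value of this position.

Row A is a plain Nim row of size 4, so its Grundy value is 4.
Row B is a plain Nim row of size 1, so its Grundy value is 1.
By the Sprague-Grundy theorem, the Grundy value of a sum of independent games is the XOR of the component values.
Combined value = 4 XOR 1 = 5.

5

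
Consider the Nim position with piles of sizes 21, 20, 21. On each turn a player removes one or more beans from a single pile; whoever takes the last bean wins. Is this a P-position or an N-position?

In binary:
  10101  (21)
  10100  (20)
  10101  (21)
  -----
  10100  (20)
The nim-sum is 20 ≠ 0, so this is an N-position: the player to move can win.

N-position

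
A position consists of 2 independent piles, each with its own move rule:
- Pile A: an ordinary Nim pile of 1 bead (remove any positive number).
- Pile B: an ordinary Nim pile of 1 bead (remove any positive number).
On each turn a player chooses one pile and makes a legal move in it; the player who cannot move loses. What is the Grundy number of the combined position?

0

Pile A is a plain Nim pile of size 1, so its Grundy value is 1.
Pile B is a plain Nim pile of size 1, so its Grundy value is 1.
By the Sprague-Grundy theorem, the Grundy value of a sum of independent games is the XOR of the component values.
Combined value = 1 XOR 1 = 0.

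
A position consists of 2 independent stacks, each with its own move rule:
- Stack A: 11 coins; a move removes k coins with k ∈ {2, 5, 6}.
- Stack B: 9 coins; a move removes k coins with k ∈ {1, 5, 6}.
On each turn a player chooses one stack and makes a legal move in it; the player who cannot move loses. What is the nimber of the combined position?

3

For stack A, compute g(0), g(1), … with moves {2, 5, 6}:
k:     0  1  2  3  4  5  6  7  8  9 10 11
g(k):  0  0  1  1  0  2  1  3  0  2  1  0
So g(11) = 0.
Grundy values for stack B (subtraction set {1, 5, 6}):
g(0) = mex{} = 0
g(1) = mex{0} = 1
g(2) = mex{1} = 0
g(3) = mex{0} = 1
g(4) = mex{1} = 0
g(5) = mex{0} = 1
g(6) = mex{0,1} = 2
g(7) = mex{0,1,2} = 3
g(8) = mex{0,1,3} = 2
g(9) = mex{0,1,2} = 3
So g(9) = 3.
The value of a disjunctive sum is the nim-sum of the parts.
Combined value = 0 XOR 3 = 3.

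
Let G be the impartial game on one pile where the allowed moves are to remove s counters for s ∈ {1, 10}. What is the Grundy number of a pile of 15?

0

Build the Grundy sequence with g(k) = mex{g(k−s) : s ∈ {1, 10}, s ≤ k}:
k:     0  1  2  3  4  5  6  7  8  9 10 11 12 13 14 15
g(k):  0  1  0  1  0  1  0  1  0  1  2  0  1  0  1  0
So g(15) = 0.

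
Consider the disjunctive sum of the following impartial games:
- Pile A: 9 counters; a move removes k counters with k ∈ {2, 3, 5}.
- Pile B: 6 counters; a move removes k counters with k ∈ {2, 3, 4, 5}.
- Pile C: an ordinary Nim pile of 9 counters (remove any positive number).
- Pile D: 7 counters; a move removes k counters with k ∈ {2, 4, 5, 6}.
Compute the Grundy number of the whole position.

8

Build the Grundy sequence for pile A with g(k) = mex{g(k−s) : s ∈ {2, 3, 5}, s ≤ k}:
g(0) = mex{} = 0
g(1) = mex{} = 0
g(2) = mex{0} = 1
g(3) = mex{0} = 1
g(4) = mex{0,1} = 2
g(5) = mex{0,1} = 2
g(6) = mex{0,1,2} = 3
g(7) = mex{1,2} = 0
g(8) = mex{1,2,3} = 0
g(9) = mex{0,2,3} = 1
So g(9) = 1.
Build the Grundy sequence for pile B with g(k) = mex{g(k−s) : s ∈ {2, 3, 4, 5}, s ≤ k}:
k:     0  1  2  3  4  5  6
g(k):  0  0  1  1  2  2  3
So g(6) = 3.
Pile C is a plain Nim pile of size 9, so its Grundy value is 9.
For pile D, compute g(0), g(1), … with moves {2, 4, 5, 6}:
g(0) = mex{} = 0
g(1) = mex{} = 0
g(2) = mex{0} = 1
g(3) = mex{0} = 1
g(4) = mex{0,1} = 2
g(5) = mex{0,1} = 2
g(6) = mex{0,1,2} = 3
g(7) = mex{0,1,2} = 3
So g(7) = 3.
By the Sprague-Grundy theorem, the Grundy value of a sum of independent games is the XOR of the component values.
Combined value = 1 ⊕ 3 ⊕ 9 ⊕ 3 = 8.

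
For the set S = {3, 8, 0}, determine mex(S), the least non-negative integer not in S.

1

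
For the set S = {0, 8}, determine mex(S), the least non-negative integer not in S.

1

0 is in the set but 1 is not, so the mex is 1.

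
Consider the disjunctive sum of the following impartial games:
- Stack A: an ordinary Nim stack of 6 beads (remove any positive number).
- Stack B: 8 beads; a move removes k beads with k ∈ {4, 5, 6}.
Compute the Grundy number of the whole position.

Stack A is a plain Nim stack of size 6, so its Grundy value is 6.
Grundy values for stack B (subtraction set {4, 5, 6}):
g(0) = mex{} = 0
g(1) = mex{} = 0
g(2) = mex{} = 0
g(3) = mex{} = 0
g(4) = mex{0} = 1
g(5) = mex{0} = 1
g(6) = mex{0} = 1
g(7) = mex{0} = 1
g(8) = mex{0,1} = 2
So g(8) = 2.
By the Sprague-Grundy theorem, the Grundy value of a sum of independent games is the XOR of the component values.
Combined value = 6 ⊕ 2 = 4.

4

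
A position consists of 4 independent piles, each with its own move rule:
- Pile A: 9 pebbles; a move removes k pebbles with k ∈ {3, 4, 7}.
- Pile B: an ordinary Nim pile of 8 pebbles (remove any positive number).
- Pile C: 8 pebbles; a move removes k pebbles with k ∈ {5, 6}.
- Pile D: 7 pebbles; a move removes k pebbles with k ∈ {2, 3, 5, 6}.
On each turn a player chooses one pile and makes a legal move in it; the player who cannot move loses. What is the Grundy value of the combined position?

9

Grundy values for pile A (subtraction set {3, 4, 7}):
g(0) = mex{} = 0
g(1) = mex{} = 0
g(2) = mex{} = 0
g(3) = mex{0} = 1
g(4) = mex{0} = 1
g(5) = mex{0} = 1
g(6) = mex{0,1} = 2
g(7) = mex{0,1} = 2
g(8) = mex{0,1} = 2
g(9) = mex{0,1,2} = 3
So g(9) = 3.
Pile B is a plain Nim pile of size 8, so its Grundy value is 8.
For pile C, compute g(0), g(1), … with moves {5, 6}:
g(0) = mex{} = 0
g(1) = mex{} = 0
g(2) = mex{} = 0
g(3) = mex{} = 0
g(4) = mex{} = 0
g(5) = mex{0} = 1
g(6) = mex{0} = 1
g(7) = mex{0} = 1
g(8) = mex{0} = 1
So g(8) = 1.
Build the Grundy sequence for pile D with g(k) = mex{g(k−s) : s ∈ {2, 3, 5, 6}, s ≤ k}:
k:     0  1  2  3  4  5  6  7
g(k):  0  0  1  1  2  2  3  3
So g(7) = 3.
By the Sprague-Grundy theorem, the Grundy value of a sum of independent games is the XOR of the component values.
Combined value = 3 ⊕ 8 ⊕ 1 ⊕ 3 = 9.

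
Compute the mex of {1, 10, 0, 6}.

2

The values 0, 1 are all present; 2 is the first non-negative integer missing from the set.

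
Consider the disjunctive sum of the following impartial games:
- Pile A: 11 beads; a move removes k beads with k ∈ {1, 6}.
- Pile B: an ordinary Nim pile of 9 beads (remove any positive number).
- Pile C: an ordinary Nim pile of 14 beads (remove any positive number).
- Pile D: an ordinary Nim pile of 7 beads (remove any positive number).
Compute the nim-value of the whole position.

Grundy values for pile A (subtraction set {1, 6}):
k:     0  1  2  3  4  5  6  7  8  9 10 11
g(k):  0  1  0  1  0  1  2  0  1  0  1  0
So g(11) = 0.
Pile B is a plain Nim pile of size 9, so its Grundy value is 9.
Pile C is a plain Nim pile of size 14, so its Grundy value is 14.
Pile D is a plain Nim pile of size 7, so its Grundy value is 7.
By the Sprague-Grundy theorem, the Grundy value of a sum of independent games is the XOR of the component values.
Combined value = 0 XOR 9 XOR 14 XOR 7 = 0.

0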